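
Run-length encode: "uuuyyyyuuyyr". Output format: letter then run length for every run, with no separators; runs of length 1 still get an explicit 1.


String: "uuuyyyyuuyyr"
Scanning for consecutive runs:
  'u' x 3
  'y' x 4
  'u' x 2
  'y' x 2
  'r' x 1
RLE = "u3y4u2y2r1"


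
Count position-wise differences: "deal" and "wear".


Comparing character by character (same length = 4):
  Pos 0: 'd' vs 'w' !=
  Pos 1: 'e' vs 'e' =
  Pos 2: 'a' vs 'a' =
  Pos 3: 'l' vs 'r' !=
Hamming distance = 2


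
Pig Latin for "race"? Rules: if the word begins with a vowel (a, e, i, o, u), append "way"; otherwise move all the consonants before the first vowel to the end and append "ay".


Word: "race"
Starts with consonant(s) → move to end, add 'ay'
Consonant cluster: "r"
Pig Latin = "aceray"


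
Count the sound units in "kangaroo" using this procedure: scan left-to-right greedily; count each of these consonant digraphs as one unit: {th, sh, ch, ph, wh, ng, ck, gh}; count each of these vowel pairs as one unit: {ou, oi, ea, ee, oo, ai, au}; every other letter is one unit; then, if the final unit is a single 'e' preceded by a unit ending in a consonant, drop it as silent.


Word: "kangaroo" (8 letters)
Left-to-right scan:
  [1] 'k' (letter)
  [2] 'a' (letter)
  [3] 'ng' (digraph)
  [4] 'a' (letter)
  [5] 'r' (letter)
  [6] 'oo' (vowel-pair)
Units from scan: 6
Sound units = 6 units


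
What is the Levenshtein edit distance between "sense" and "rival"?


Word 1: "sense" (length 5)
Word 2: "rival" (length 5)
One optimal edit sequence (insert/delete/substitute each cost 1):
  1. substitute 's' -> 'r'  (+1)
  2. substitute 'e' -> 'i'  (+1)
  3. substitute 'n' -> 'v'  (+1)
  4. substitute 's' -> 'a'  (+1)
  5. substitute 'e' -> 'l'  (+1)
Total edit operations: 5
Edit distance = 5


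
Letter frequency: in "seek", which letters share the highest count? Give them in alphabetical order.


Word: "seek"
Letter counts:
  'e': 2
  'k': 1
  's': 1
Maximum count = 2
Most frequent = 'e' (2 times each)


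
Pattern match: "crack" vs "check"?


Pattern of "crack": [0, 1, 2, 0, 3]
Pattern of "check": [0, 1, 2, 0, 3]
Patterns match
Same pattern = Yes


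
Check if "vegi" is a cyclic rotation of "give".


Word: "give", Candidate: "vegi"
Method: check if candidate is substring of word+word
"givegive" contains "vegi"? Yes
Is rotation = Yes


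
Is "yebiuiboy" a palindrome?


Word: "yebiuiboy"
Reversed: "yobiuibey"
Forward == Backward? yebiuiboy != yobiuibey
Palindrome = No


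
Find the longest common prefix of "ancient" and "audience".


Word 1: "ancient"
Word 2: "audience"
Comparing from start:
  Pos 0: 'a' == 'a'
  Pos 1: 'n' != 'u' (stop)
LCP = "a" (length 1)


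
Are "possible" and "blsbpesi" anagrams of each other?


Word 1: "possible" → sorted: beilopss
Word 2: "blsbpesi" → sorted: bbeilpss
Same letters? beilopss != bbeilpss
Anagram = No


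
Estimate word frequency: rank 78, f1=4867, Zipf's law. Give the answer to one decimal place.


Zipf's law: f(r) = f(1) / r
f(1) = 4867
f(78) = 4867 / 78
= 62.4 occurrences


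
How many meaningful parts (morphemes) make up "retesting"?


Word: "retesting"
Morphemes: re- | test | -ing
Each morpheme carries meaning
= 3 morphemes


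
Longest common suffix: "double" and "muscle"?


Word 1: "double"
Word 2: "muscle"
Comparing from end:
  Pos -1: 'e' == 'e'
  Pos -2: 'l' == 'l'
  Pos -3: 'b' != 'c' (stop)
LCS = "le" (length 2)


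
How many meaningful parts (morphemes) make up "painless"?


Word: "painless"
Morphemes: pain / -less
Each morpheme carries meaning
= 2 morphemes


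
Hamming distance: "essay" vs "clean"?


Comparing character by character (same length = 5):
  Pos 0: 'e' vs 'c' !=
  Pos 1: 's' vs 'l' !=
  Pos 2: 's' vs 'e' !=
  Pos 3: 'a' vs 'a' =
  Pos 4: 'y' vs 'n' !=
Hamming distance = 4


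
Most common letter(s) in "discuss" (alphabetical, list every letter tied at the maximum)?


Word: "discuss"
Letter counts:
  'c': 1
  'd': 1
  'i': 1
  's': 3
  'u': 1
Maximum count = 3
Most frequent = 's' (3 times each)


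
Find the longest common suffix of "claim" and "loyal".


Word 1: "claim"
Word 2: "loyal"
Comparing from end:
  Pos -1: 'm' != 'l' (stop)
LCS = "" (length 0)


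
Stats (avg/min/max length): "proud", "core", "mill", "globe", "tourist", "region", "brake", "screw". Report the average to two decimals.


Lengths: "proud"=5, "core"=4, "mill"=4, "globe"=5, "tourist"=7, "region"=6, "brake"=5, "screw"=5
Sum = 41, Count = 8
Average = 41/8 = 5.13
= avg=5.13, min=4, max=7


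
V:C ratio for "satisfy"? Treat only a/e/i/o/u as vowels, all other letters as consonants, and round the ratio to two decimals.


Word: "satisfy"
Vowels (a,e,i,o,u): 2
Consonants: 5
Ratio = 2/5
= 0.40


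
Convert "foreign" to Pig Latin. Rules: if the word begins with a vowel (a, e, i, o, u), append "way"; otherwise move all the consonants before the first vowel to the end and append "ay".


Word: "foreign"
Starts with consonant(s) → move to end, add 'ay'
Consonant cluster: "f"
Pig Latin = "oreignfay"


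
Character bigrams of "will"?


Word: "will" (length 4)
Number of bigrams = 4 - 2 + 1 = 3
  Position 0: "wi"
  Position 1: "il"
  Position 2: "ll"
Bigrams = "wi", "il", "ll"


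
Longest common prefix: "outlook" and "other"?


Word 1: "outlook"
Word 2: "other"
Comparing from start:
  Pos 0: 'o' == 'o'
  Pos 1: 'u' != 't' (stop)
LCP = "o" (length 1)


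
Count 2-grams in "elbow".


Word: "elbow" (length 5)
Number of 2-grams = length - 2 + 1 = 5 - 2 + 1
= 4


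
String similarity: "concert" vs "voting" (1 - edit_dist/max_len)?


Word 1: "concert" (length 7)
Word 2: "voting" (length 6)
One optimal edit sequence:
  1. substitute 'c' -> 'v'  (+1)
  2. keep 'o'
  3. delete 'n'  (+1)
  4. substitute 'c' -> 't'  (+1)
  5. substitute 'e' -> 'i'  (+1)
  6. substitute 'r' -> 'n'  (+1)
  7. substitute 't' -> 'g'  (+1)
Edit distance = 6
Max length = max(7, 6) = 7
Similarity = 1 - 6/7
= 0.1429


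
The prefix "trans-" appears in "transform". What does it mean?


Prefix: trans-
Example: transform = trans- + form
Meaning = across


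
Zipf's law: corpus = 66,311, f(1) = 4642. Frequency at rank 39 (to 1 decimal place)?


Zipf's law: f(r) = f(1) / r
f(1) = 4642
f(39) = 4642 / 39
= 119.0 occurrences


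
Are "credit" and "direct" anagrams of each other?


Word 1: "credit" → sorted: cdeirt
Word 2: "direct" → sorted: cdeirt
Same letters? cdeirt == cdeirt
Anagram = Yes


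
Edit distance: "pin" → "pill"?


Word 1: "pin" (length 3)
Word 2: "pill" (length 4)
One optimal edit sequence (insert/delete/substitute each cost 1):
  1. keep 'p'
  2. keep 'i'
  3. insert 'l'  (+1)
  4. substitute 'n' -> 'l'  (+1)
Total edit operations: 2
Edit distance = 2


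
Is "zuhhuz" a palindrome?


Word: "zuhhuz"
Reversed: "zuhhuz"
Forward == Backward? zuhhuz == zuhhuz
Palindrome = Yes


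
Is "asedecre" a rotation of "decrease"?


Word: "decrease", Candidate: "asedecre"
Method: check if candidate is substring of word+word
"decreasedecrease" contains "asedecre"? Yes
Is rotation = Yes


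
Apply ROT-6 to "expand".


Word: "expand"
Shift: 6
Each letter → (letter + shift) mod 26:
  'e' (4) + 6 = 10 → 'k'
  'x' (23) + 6 = 3 → 'd'
  'p' (15) + 6 = 21 → 'v'
  'a' (0) + 6 = 6 → 'g'
  'n' (13) + 6 = 19 → 't'
  'd' (3) + 6 = 9 → 'j'
Result = "kdvgtj"


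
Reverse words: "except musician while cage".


Original: "except musician while cage"
Words (1..n): except | musician | while | cage
Reversed (n..1): cage | while | musician | except
Result = "cage while musician except"


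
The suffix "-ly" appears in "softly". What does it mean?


Suffix: -ly
Example: softly (soft + -ly)
Meaning = in a manner


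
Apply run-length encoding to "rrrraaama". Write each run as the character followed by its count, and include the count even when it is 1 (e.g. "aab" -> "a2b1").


String: "rrrraaama"
Scanning for consecutive runs:
  'r' x 4
  'a' x 3
  'm' x 1
  'a' x 1
RLE = "r4a3m1a1"


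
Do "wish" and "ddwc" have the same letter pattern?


Pattern of "wish": [0, 1, 2, 3]
Pattern of "ddwc": [0, 0, 1, 2]
Patterns do not match
Same pattern = No


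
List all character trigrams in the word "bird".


Word: "bird" (length 4)
Number of trigrams = 4 - 3 + 1 = 2
  Position 0: "bir"
  Position 1: "ird"
Trigrams = "bir", "ird"


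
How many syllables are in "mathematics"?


Word: "mathematics"
Syllable breakdown: math / e / mat / ics
Counting: 4 parts
= 4 syllables


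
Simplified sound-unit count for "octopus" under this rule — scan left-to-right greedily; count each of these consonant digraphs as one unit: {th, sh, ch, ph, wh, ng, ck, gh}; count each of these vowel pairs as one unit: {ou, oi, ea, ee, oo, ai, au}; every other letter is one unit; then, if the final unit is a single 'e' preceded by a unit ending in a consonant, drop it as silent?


Word: "octopus" (7 letters)
Left-to-right scan:
  1. 'o' (letter)
  2. 'c' (letter)
  3. 't' (letter)
  4. 'o' (letter)
  5. 'p' (letter)
  6. 'u' (letter)
  7. 's' (letter)
Units from scan: 7
Sound units = 7 units


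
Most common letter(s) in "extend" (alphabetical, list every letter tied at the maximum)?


Word: "extend"
Letter counts:
  'd': 1
  'e': 2
  'n': 1
  't': 1
  'x': 1
Maximum count = 2
Most frequent = 'e' (2 times each)


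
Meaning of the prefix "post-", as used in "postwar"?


Prefix: post-
As in: postwar -> post- + war
Meaning = after


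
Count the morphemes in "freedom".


Word: "freedom"
Morphemes: free | -dom
Each morpheme carries meaning
= 2 morphemes


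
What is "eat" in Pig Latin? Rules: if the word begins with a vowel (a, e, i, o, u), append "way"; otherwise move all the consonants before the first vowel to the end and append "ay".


Word: "eat"
Starts with vowel → add 'way'
Pig Latin = "eatway"


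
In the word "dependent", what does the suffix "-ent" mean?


Suffix: -ent
Example: dependent = depend + -ent
Meaning = one who / that which


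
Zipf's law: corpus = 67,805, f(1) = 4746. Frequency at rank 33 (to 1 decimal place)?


Zipf's law: f(r) = f(1) / r
f(1) = 4746
f(33) = 4746 / 33
= 143.8 occurrences


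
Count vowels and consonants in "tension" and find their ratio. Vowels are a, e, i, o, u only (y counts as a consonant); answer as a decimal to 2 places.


Word: "tension"
Vowels (a,e,i,o,u): 3
Consonants: 4
Ratio = 3/4
= 0.75


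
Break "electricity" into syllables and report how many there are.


Word: "electricity"
Syllable breakdown: e / lec / tric / i / ty
Counting: 5 parts
= 5 syllables


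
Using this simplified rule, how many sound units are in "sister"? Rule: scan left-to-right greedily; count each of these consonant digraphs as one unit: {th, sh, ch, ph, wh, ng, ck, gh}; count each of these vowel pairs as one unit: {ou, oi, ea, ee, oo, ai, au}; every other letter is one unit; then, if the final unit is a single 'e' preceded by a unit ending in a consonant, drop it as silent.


Word: "sister" (6 letters)
Left-to-right scan:
  (1) 's' (letter)
  (2) 'i' (letter)
  (3) 's' (letter)
  (4) 't' (letter)
  (5) 'e' (letter)
  (6) 'r' (letter)
Units from scan: 6
Sound units = 6 units


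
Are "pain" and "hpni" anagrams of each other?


Word 1: "pain" → sorted: ainp
Word 2: "hpni" → sorted: hinp
Same letters? ainp != hinp
Anagram = No


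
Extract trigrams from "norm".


Word: "norm" (length 4)
Number of trigrams = 4 - 3 + 1 = 2
  Position 0: "nor"
  Position 1: "orm"
Trigrams = "nor", "orm"


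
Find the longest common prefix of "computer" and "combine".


Word 1: "computer"
Word 2: "combine"
Comparing from start:
  Pos 0: 'c' == 'c'
  Pos 1: 'o' == 'o'
  Pos 2: 'm' == 'm'
  Pos 3: 'p' != 'b' (stop)
LCP = "com" (length 3)


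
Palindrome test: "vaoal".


Word: "vaoal"
Reversed: "laoav"
Forward == Backward? vaoal != laoav
Palindrome = No


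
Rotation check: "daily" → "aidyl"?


Word: "daily", Candidate: "aidyl"
Method: check if candidate is substring of word+word
"dailydaily" contains "aidyl"? No
Is rotation = No


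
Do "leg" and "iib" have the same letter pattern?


Pattern of "leg": [0, 1, 2]
Pattern of "iib": [0, 0, 1]
Patterns do not match
Same pattern = No


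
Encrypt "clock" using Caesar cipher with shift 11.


Word: "clock"
Shift: 11
Each letter → (letter + shift) mod 26:
  'c' (2) + 11 = 13 → 'n'
  'l' (11) + 11 = 22 → 'w'
  'o' (14) + 11 = 25 → 'z'
  'c' (2) + 11 = 13 → 'n'
  'k' (10) + 11 = 21 → 'v'
Result = "nwznv"


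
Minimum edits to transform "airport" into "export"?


Word 1: "airport" (length 7)
Word 2: "export" (length 6)
One optimal edit sequence (insert/delete/substitute each cost 1):
  1. delete 'a'  (+1)
  2. substitute 'i' -> 'e'  (+1)
  3. substitute 'r' -> 'x'  (+1)
  4. keep 'p'
  5. keep 'o'
  6. keep 'r'
  7. keep 't'
Total edit operations: 3
Edit distance = 3


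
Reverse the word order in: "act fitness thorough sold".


Original: "act fitness thorough sold"
Words (1..n): act | fitness | thorough | sold
Reversed (n..1): sold | thorough | fitness | act
Result = "sold thorough fitness act"


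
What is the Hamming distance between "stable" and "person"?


Comparing character by character (same length = 6):
  Pos 0: 's' vs 'p' !=
  Pos 1: 't' vs 'e' !=
  Pos 2: 'a' vs 'r' !=
  Pos 3: 'b' vs 's' !=
  Pos 4: 'l' vs 'o' !=
  Pos 5: 'e' vs 'n' !=
Hamming distance = 6


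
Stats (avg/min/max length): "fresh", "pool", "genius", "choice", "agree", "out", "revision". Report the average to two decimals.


Lengths: "fresh"=5, "pool"=4, "genius"=6, "choice"=6, "agree"=5, "out"=3, "revision"=8
Sum = 37, Count = 7
Average = 37/7 = 5.29
= avg=5.29, min=3, max=8


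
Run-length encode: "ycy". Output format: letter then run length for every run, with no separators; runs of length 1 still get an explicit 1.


String: "ycy"
Scanning for consecutive runs:
  'y' x 1
  'c' x 1
  'y' x 1
RLE = "y1c1y1"


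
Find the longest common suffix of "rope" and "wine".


Word 1: "rope"
Word 2: "wine"
Comparing from end:
  Pos -1: 'e' == 'e'
  Pos -2: 'p' != 'n' (stop)
LCS = "e" (length 1)


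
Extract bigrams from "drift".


Word: "drift" (length 5)
Number of bigrams = 5 - 2 + 1 = 4
  Position 0: "dr"
  Position 1: "ri"
  Position 2: "if"
  Position 3: "ft"
Bigrams = "dr", "ri", "if", "ft"


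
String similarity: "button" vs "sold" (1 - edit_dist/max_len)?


Word 1: "button" (length 6)
Word 2: "sold" (length 4)
One optimal edit sequence:
  1. delete 'b'  (+1)
  2. delete 'u'  (+1)
  3. substitute 't' -> 's'  (+1)
  4. substitute 't' -> 'o'  (+1)
  5. substitute 'o' -> 'l'  (+1)
  6. substitute 'n' -> 'd'  (+1)
Edit distance = 6
Max length = max(6, 4) = 6
Similarity = 1 - 6/6
= 0.0000


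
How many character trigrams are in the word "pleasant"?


Word: "pleasant" (length 8)
Number of 3-grams = length - 3 + 1 = 8 - 3 + 1
= 6


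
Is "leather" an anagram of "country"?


Word 1: "country" → sorted: cnortuy
Word 2: "leather" → sorted: aeehlrt
Same letters? cnortuy != aeehlrt
Anagram = No


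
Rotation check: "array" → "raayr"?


Word: "array", Candidate: "raayr"
Method: check if candidate is substring of word+word
"arrayarray" contains "raayr"? No
Is rotation = No


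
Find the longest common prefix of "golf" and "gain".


Word 1: "golf"
Word 2: "gain"
Comparing from start:
  Pos 0: 'g' == 'g'
  Pos 1: 'o' != 'a' (stop)
LCP = "g" (length 1)


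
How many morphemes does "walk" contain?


Word: "walk"
Morphemes: walk
Each morpheme carries meaning
= 1 morpheme


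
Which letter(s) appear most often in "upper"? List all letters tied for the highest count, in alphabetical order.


Word: "upper"
Letter counts:
  'e': 1
  'p': 2
  'r': 1
  'u': 1
Maximum count = 2
Most frequent = 'p' (2 times each)


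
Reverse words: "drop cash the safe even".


Original: "drop cash the safe even"
Words (1..n): drop | cash | the | safe | even
Reversed (n..1): even | safe | the | cash | drop
Result = "even safe the cash drop"


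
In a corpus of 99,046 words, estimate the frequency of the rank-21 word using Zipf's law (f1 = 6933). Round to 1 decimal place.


Zipf's law: f(r) = f(1) / r
f(1) = 6933
f(21) = 6933 / 21
= 330.1 occurrences


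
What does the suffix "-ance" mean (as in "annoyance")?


Suffix: -ance
As in: annoyance -> annoy + -ance
Meaning = state of


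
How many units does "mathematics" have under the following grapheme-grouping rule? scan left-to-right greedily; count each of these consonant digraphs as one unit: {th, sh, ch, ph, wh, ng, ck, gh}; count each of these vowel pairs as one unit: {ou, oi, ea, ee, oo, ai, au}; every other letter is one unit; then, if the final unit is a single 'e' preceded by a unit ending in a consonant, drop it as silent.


Word: "mathematics" (11 letters)
Left-to-right scan:
  [1] 'm' (letter)
  [2] 'a' (letter)
  [3] 'th' (digraph)
  [4] 'e' (letter)
  [5] 'm' (letter)
  [6] 'a' (letter)
  [7] 't' (letter)
  [8] 'i' (letter)
  [9] 'c' (letter)
  [10] 's' (letter)
Units from scan: 10
Sound units = 10 units


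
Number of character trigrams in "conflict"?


Word: "conflict" (length 8)
Number of 3-grams = length - 3 + 1 = 8 - 3 + 1
= 6


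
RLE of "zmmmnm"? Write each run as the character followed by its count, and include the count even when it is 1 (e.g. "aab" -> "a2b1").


String: "zmmmnm"
Scanning for consecutive runs:
  'z' x 1
  'm' x 3
  'n' x 1
  'm' x 1
RLE = "z1m3n1m1"


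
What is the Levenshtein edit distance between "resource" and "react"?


Word 1: "resource" (length 8)
Word 2: "react" (length 5)
One optimal edit sequence (insert/delete/substitute each cost 1):
  1. keep 'r'
  2. keep 'e'
  3. delete 's'  (+1)
  4. delete 'o'  (+1)
  5. delete 'u'  (+1)
  6. substitute 'r' -> 'a'  (+1)
  7. keep 'c'
  8. substitute 'e' -> 't'  (+1)
Total edit operations: 5
Edit distance = 5


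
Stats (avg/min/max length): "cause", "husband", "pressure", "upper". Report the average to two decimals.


Lengths: "cause"=5, "husband"=7, "pressure"=8, "upper"=5
Sum = 25, Count = 4
Average = 25/4 = 6.25
= avg=6.25, min=5, max=8


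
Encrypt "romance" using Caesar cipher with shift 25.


Word: "romance"
Shift: 25
Each letter → (letter + shift) mod 26:
  'r' (17) + 25 = 16 → 'q'
  'o' (14) + 25 = 13 → 'n'
  'm' (12) + 25 = 11 → 'l'
  'a' (0) + 25 = 25 → 'z'
  'n' (13) + 25 = 12 → 'm'
  'c' (2) + 25 = 1 → 'b'
  'e' (4) + 25 = 3 → 'd'
Result = "qnlzmbd"


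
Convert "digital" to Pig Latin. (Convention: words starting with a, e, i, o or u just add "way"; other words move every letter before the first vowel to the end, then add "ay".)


Word: "digital"
Starts with consonant(s) → move to end, add 'ay'
Consonant cluster: "d"
Pig Latin = "igitalday"


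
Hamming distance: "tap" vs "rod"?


Comparing character by character (same length = 3):
  Pos 0: 't' vs 'r' !=
  Pos 1: 'a' vs 'o' !=
  Pos 2: 'p' vs 'd' !=
Hamming distance = 3


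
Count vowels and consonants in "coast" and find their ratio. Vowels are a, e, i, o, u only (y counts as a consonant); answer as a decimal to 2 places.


Word: "coast"
Vowels (a,e,i,o,u): 2
Consonants: 3
Ratio = 2/3
= 0.67


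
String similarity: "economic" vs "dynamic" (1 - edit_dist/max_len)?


Word 1: "economic" (length 8)
Word 2: "dynamic" (length 7)
One optimal edit sequence:
  1. delete 'e'  (+1)
  2. substitute 'c' -> 'd'  (+1)
  3. substitute 'o' -> 'y'  (+1)
  4. keep 'n'
  5. substitute 'o' -> 'a'  (+1)
  6. keep 'm'
  7. keep 'i'
  8. keep 'c'
Edit distance = 4
Max length = max(8, 7) = 8
Similarity = 1 - 4/8
= 0.5000


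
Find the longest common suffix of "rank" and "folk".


Word 1: "rank"
Word 2: "folk"
Comparing from end:
  Pos -1: 'k' == 'k'
  Pos -2: 'n' != 'l' (stop)
LCS = "k" (length 1)


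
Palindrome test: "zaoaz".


Word: "zaoaz"
Reversed: "zaoaz"
Forward == Backward? zaoaz == zaoaz
Palindrome = Yes


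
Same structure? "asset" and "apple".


Pattern of "asset": [0, 1, 1, 2, 3]
Pattern of "apple": [0, 1, 1, 2, 3]
Patterns match
Same pattern = Yes


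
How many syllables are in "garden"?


Word: "garden"
Syllable breakdown: gar | den
Counting: 2 parts
= 2 syllables


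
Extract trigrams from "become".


Word: "become" (length 6)
Number of trigrams = 6 - 3 + 1 = 4
  Position 0: "bec"
  Position 1: "eco"
  Position 2: "com"
  Position 3: "ome"
Trigrams = "bec", "eco", "com", "ome"


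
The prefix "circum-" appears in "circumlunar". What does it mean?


Prefix: circum-
Example: circumlunar = circum- + lunar
Meaning = around


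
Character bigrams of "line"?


Word: "line" (length 4)
Number of bigrams = 4 - 2 + 1 = 3
  Position 0: "li"
  Position 1: "in"
  Position 2: "ne"
Bigrams = "li", "in", "ne"


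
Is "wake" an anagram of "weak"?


Word 1: "weak" → sorted: aekw
Word 2: "wake" → sorted: aekw
Same letters? aekw == aekw
Anagram = Yes


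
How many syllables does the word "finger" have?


Word: "finger"
Syllable breakdown: fin / ger
Counting: 2 parts
= 2 syllables


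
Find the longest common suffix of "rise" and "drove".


Word 1: "rise"
Word 2: "drove"
Comparing from end:
  Pos -1: 'e' == 'e'
  Pos -2: 's' != 'v' (stop)
LCS = "e" (length 1)


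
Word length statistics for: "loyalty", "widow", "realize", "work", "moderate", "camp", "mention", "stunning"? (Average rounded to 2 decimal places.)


Lengths: "loyalty"=7, "widow"=5, "realize"=7, "work"=4, "moderate"=8, "camp"=4, "mention"=7, "stunning"=8
Sum = 50, Count = 8
Average = 50/8 = 6.25
= avg=6.25, min=4, max=8


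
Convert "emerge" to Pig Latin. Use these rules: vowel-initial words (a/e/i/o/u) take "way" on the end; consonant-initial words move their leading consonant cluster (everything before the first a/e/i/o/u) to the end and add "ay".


Word: "emerge"
Starts with vowel → add 'way'
Pig Latin = "emergeway"


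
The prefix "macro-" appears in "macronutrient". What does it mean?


Prefix: macro-
Example: macronutrient = macro- + nutrient
Meaning = large


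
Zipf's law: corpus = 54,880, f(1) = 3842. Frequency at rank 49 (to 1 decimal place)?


Zipf's law: f(r) = f(1) / r
f(1) = 3842
f(49) = 3842 / 49
= 78.4 occurrences


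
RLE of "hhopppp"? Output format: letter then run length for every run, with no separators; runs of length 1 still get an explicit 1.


String: "hhopppp"
Scanning for consecutive runs:
  'h' x 2
  'o' x 1
  'p' x 4
RLE = "h2o1p4"


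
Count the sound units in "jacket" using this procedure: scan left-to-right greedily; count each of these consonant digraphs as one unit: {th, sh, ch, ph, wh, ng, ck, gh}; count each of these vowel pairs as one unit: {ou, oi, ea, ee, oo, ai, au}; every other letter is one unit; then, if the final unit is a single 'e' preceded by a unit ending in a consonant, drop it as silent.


Word: "jacket" (6 letters)
Left-to-right scan:
  [1] 'j' (letter)
  [2] 'a' (letter)
  [3] 'ck' (digraph)
  [4] 'e' (letter)
  [5] 't' (letter)
Units from scan: 5
Sound units = 5 units


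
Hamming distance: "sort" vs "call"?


Comparing character by character (same length = 4):
  Pos 0: 's' vs 'c' !=
  Pos 1: 'o' vs 'a' !=
  Pos 2: 'r' vs 'l' !=
  Pos 3: 't' vs 'l' !=
Hamming distance = 4


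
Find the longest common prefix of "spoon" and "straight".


Word 1: "spoon"
Word 2: "straight"
Comparing from start:
  Pos 0: 's' == 's'
  Pos 1: 'p' != 't' (stop)
LCP = "s" (length 1)


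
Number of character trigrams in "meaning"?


Word: "meaning" (length 7)
Number of 3-grams = length - 3 + 1 = 7 - 3 + 1
= 5


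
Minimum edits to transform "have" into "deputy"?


Word 1: "have" (length 4)
Word 2: "deputy" (length 6)
One optimal edit sequence (insert/delete/substitute each cost 1):
  1. insert 'd'  (+1)
  2. insert 'e'  (+1)
  3. substitute 'h' -> 'p'  (+1)
  4. substitute 'a' -> 'u'  (+1)
  5. substitute 'v' -> 't'  (+1)
  6. substitute 'e' -> 'y'  (+1)
Total edit operations: 6
Edit distance = 6


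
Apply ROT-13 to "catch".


Word: "catch"
Shift: 13
Each letter → (letter + shift) mod 26:
  'c' (2) + 13 = 15 → 'p'
  'a' (0) + 13 = 13 → 'n'
  't' (19) + 13 = 6 → 'g'
  'c' (2) + 13 = 15 → 'p'
  'h' (7) + 13 = 20 → 'u'
Result = "pngpu"


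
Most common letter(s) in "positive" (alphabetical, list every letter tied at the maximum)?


Word: "positive"
Letter counts:
  'e': 1
  'i': 2
  'o': 1
  'p': 1
  's': 1
  't': 1
  'v': 1
Maximum count = 2
Most frequent = 'i' (2 times each)


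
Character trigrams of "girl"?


Word: "girl" (length 4)
Number of trigrams = 4 - 3 + 1 = 2
  Position 0: "gir"
  Position 1: "irl"
Trigrams = "gir", "irl"


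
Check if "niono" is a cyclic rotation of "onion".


Word: "onion", Candidate: "niono"
Method: check if candidate is substring of word+word
"oniononion" contains "niono"? Yes
Is rotation = Yes


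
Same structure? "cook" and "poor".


Pattern of "cook": [0, 1, 1, 2]
Pattern of "poor": [0, 1, 1, 2]
Patterns match
Same pattern = Yes


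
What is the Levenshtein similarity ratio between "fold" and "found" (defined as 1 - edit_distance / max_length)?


Word 1: "fold" (length 4)
Word 2: "found" (length 5)
One optimal edit sequence:
  1. keep 'f'
  2. keep 'o'
  3. insert 'u'  (+1)
  4. substitute 'l' -> 'n'  (+1)
  5. keep 'd'
Edit distance = 2
Max length = max(4, 5) = 5
Similarity = 1 - 2/5
= 0.6000


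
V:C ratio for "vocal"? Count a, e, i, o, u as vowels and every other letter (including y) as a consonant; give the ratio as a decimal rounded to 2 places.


Word: "vocal"
Vowels (a,e,i,o,u): 2
Consonants: 3
Ratio = 2/3
= 0.67


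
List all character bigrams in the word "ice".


Word: "ice" (length 3)
Number of bigrams = 3 - 2 + 1 = 2
  Position 0: "ic"
  Position 1: "ce"
Bigrams = "ic", "ce"


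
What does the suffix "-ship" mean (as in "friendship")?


Suffix: -ship
Example: friendship (friend + -ship)
Meaning = state / position


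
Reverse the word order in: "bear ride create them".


Original: "bear ride create them"
Words (1..n): bear | ride | create | them
Reversed (n..1): them | create | ride | bear
Result = "them create ride bear"


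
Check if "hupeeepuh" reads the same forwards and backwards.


Word: "hupeeepuh"
Reversed: "hupeeepuh"
Forward == Backward? hupeeepuh == hupeeepuh
Palindrome = Yes


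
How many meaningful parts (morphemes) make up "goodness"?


Word: "goodness"
Morphemes: good + -ness
Each morpheme carries meaning
= 2 morphemes


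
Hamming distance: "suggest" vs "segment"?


Comparing character by character (same length = 7):
  Pos 0: 's' vs 's' =
  Pos 1: 'u' vs 'e' !=
  Pos 2: 'g' vs 'g' =
  Pos 3: 'g' vs 'm' !=
  Pos 4: 'e' vs 'e' =
  Pos 5: 's' vs 'n' !=
  Pos 6: 't' vs 't' =
Hamming distance = 3


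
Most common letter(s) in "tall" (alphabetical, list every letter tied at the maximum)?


Word: "tall"
Letter counts:
  'a': 1
  'l': 2
  't': 1
Maximum count = 2
Most frequent = 'l' (2 times each)


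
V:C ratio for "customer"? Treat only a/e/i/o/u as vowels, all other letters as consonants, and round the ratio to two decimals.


Word: "customer"
Vowels (a,e,i,o,u): 3
Consonants: 5
Ratio = 3/5
= 0.60


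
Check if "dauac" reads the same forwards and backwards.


Word: "dauac"
Reversed: "cauad"
Forward == Backward? dauac != cauad
Palindrome = No


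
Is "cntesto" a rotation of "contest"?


Word: "contest", Candidate: "cntesto"
Method: check if candidate is substring of word+word
"contestcontest" contains "cntesto"? No
Is rotation = No


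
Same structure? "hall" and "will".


Pattern of "hall": [0, 1, 2, 2]
Pattern of "will": [0, 1, 2, 2]
Patterns match
Same pattern = Yes


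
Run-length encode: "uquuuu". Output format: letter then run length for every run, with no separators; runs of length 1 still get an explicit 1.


String: "uquuuu"
Scanning for consecutive runs:
  'u' x 1
  'q' x 1
  'u' x 4
RLE = "u1q1u4"


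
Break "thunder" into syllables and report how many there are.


Word: "thunder"
Syllable breakdown: thun-der
Counting: 2 parts
= 2 syllables


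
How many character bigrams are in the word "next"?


Word: "next" (length 4)
Number of 2-grams = length - 2 + 1 = 4 - 2 + 1
= 3


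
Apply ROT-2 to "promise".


Word: "promise"
Shift: 2
Each letter → (letter + shift) mod 26:
  'p' (15) + 2 = 17 → 'r'
  'r' (17) + 2 = 19 → 't'
  'o' (14) + 2 = 16 → 'q'
  'm' (12) + 2 = 14 → 'o'
  'i' (8) + 2 = 10 → 'k'
  's' (18) + 2 = 20 → 'u'
  'e' (4) + 2 = 6 → 'g'
Result = "rtqokug"


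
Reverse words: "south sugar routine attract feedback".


Original: "south sugar routine attract feedback"
Words (1..n): south | sugar | routine | attract | feedback
Reversed (n..1): feedback | attract | routine | sugar | south
Result = "feedback attract routine sugar south"


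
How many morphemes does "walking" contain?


Word: "walking"
Morphemes: walk / -ing
Each morpheme carries meaning
= 2 morphemes


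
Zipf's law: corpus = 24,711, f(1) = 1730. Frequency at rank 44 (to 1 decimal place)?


Zipf's law: f(r) = f(1) / r
f(1) = 1730
f(44) = 1730 / 44
= 39.3 occurrences


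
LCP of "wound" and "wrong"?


Word 1: "wound"
Word 2: "wrong"
Comparing from start:
  Pos 0: 'w' == 'w'
  Pos 1: 'o' != 'r' (stop)
LCP = "w" (length 1)


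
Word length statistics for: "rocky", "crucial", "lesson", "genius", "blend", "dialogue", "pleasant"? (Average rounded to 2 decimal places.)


Lengths: "rocky"=5, "crucial"=7, "lesson"=6, "genius"=6, "blend"=5, "dialogue"=8, "pleasant"=8
Sum = 45, Count = 7
Average = 45/7 = 6.43
= avg=6.43, min=5, max=8


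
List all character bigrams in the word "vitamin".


Word: "vitamin" (length 7)
Number of bigrams = 7 - 2 + 1 = 6
  Position 0: "vi"
  Position 1: "it"
  Position 2: "ta"
  Position 3: "am"
  Position 4: "mi"
  Position 5: "in"
Bigrams = "vi", "it", "ta", "am", "mi", "in"


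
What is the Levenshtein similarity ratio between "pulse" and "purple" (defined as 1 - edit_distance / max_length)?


Word 1: "pulse" (length 5)
Word 2: "purple" (length 6)
One optimal edit sequence:
  1. keep 'p'
  2. keep 'u'
  3. insert 'r'  (+1)
  4. substitute 'l' -> 'p'  (+1)
  5. substitute 's' -> 'l'  (+1)
  6. keep 'e'
Edit distance = 3
Max length = max(5, 6) = 6
Similarity = 1 - 3/6
= 0.5000


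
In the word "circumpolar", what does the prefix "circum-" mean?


Prefix: circum-
Example: circumpolar (circum- + polar)
Meaning = around


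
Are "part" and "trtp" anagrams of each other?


Word 1: "part" → sorted: aprt
Word 2: "trtp" → sorted: prtt
Same letters? aprt != prtt
Anagram = No


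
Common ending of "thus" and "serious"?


Word 1: "thus"
Word 2: "serious"
Comparing from end:
  Pos -1: 's' == 's'
  Pos -2: 'u' == 'u'
  Pos -3: 'h' != 'o' (stop)
LCS = "us" (length 2)


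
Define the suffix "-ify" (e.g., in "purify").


Suffix: -ify
Example: purify (pure + -ify, with a spelling change)
Meaning = to make


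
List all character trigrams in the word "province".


Word: "province" (length 8)
Number of trigrams = 8 - 3 + 1 = 6
  Position 0: "pro"
  Position 1: "rov"
  Position 2: "ovi"
  Position 3: "vin"
  Position 4: "inc"
  Position 5: "nce"
Trigrams = "pro", "rov", "ovi", "vin", "inc", "nce"


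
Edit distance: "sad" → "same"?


Word 1: "sad" (length 3)
Word 2: "same" (length 4)
One optimal edit sequence (insert/delete/substitute each cost 1):
  1. keep 's'
  2. keep 'a'
  3. insert 'm'  (+1)
  4. substitute 'd' -> 'e'  (+1)
Total edit operations: 2
Edit distance = 2


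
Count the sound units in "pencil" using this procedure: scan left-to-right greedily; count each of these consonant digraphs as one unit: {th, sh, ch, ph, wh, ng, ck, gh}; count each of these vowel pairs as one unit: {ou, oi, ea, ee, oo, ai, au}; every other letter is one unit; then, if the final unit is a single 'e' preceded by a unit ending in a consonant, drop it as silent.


Word: "pencil" (6 letters)
Left-to-right scan:
  [1] 'p' (letter)
  [2] 'e' (letter)
  [3] 'n' (letter)
  [4] 'c' (letter)
  [5] 'i' (letter)
  [6] 'l' (letter)
Units from scan: 6
Sound units = 6 units


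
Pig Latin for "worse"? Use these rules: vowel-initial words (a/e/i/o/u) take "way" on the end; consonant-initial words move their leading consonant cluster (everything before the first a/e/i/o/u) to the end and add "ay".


Word: "worse"
Starts with consonant(s) → move to end, add 'ay'
Consonant cluster: "w"
Pig Latin = "orseway"


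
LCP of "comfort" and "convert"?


Word 1: "comfort"
Word 2: "convert"
Comparing from start:
  Pos 0: 'c' == 'c'
  Pos 1: 'o' == 'o'
  Pos 2: 'm' != 'n' (stop)
LCP = "co" (length 2)


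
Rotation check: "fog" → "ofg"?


Word: "fog", Candidate: "ofg"
Method: check if candidate is substring of word+word
"fogfog" contains "ofg"? No
Is rotation = No


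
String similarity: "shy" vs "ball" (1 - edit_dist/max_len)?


Word 1: "shy" (length 3)
Word 2: "ball" (length 4)
One optimal edit sequence:
  1. insert 'b'  (+1)
  2. substitute 's' -> 'a'  (+1)
  3. substitute 'h' -> 'l'  (+1)
  4. substitute 'y' -> 'l'  (+1)
Edit distance = 4
Max length = max(3, 4) = 4
Similarity = 1 - 4/4
= 0.0000


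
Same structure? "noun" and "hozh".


Pattern of "noun": [0, 1, 2, 0]
Pattern of "hozh": [0, 1, 2, 0]
Patterns match
Same pattern = Yes


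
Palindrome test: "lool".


Word: "lool"
Reversed: "lool"
Forward == Backward? lool == lool
Palindrome = Yes


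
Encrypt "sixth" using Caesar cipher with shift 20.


Word: "sixth"
Shift: 20
Each letter → (letter + shift) mod 26:
  's' (18) + 20 = 12 → 'm'
  'i' (8) + 20 = 2 → 'c'
  'x' (23) + 20 = 17 → 'r'
  't' (19) + 20 = 13 → 'n'
  'h' (7) + 20 = 1 → 'b'
Result = "mcrnb"


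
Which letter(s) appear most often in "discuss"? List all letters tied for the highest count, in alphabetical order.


Word: "discuss"
Letter counts:
  'c': 1
  'd': 1
  'i': 1
  's': 3
  'u': 1
Maximum count = 3
Most frequent = 's' (3 times each)


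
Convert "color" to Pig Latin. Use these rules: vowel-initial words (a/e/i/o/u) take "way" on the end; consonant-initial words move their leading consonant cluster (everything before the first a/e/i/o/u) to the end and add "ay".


Word: "color"
Starts with consonant(s) → move to end, add 'ay'
Consonant cluster: "c"
Pig Latin = "olorcay"


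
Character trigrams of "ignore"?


Word: "ignore" (length 6)
Number of trigrams = 6 - 3 + 1 = 4
  Position 0: "ign"
  Position 1: "gno"
  Position 2: "nor"
  Position 3: "ore"
Trigrams = "ign", "gno", "nor", "ore"


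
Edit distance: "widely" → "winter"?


Word 1: "widely" (length 6)
Word 2: "winter" (length 6)
One optimal edit sequence (insert/delete/substitute each cost 1):
  1. keep 'w'
  2. keep 'i'
  3. substitute 'd' -> 'n'  (+1)
  4. substitute 'e' -> 't'  (+1)
  5. substitute 'l' -> 'e'  (+1)
  6. substitute 'y' -> 'r'  (+1)
Total edit operations: 4
Edit distance = 4


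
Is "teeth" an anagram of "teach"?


Word 1: "teach" → sorted: aceht
Word 2: "teeth" → sorted: eehtt
Same letters? aceht != eehtt
Anagram = No


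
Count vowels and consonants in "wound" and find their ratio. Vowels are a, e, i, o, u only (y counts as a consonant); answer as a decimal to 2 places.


Word: "wound"
Vowels (a,e,i,o,u): 2
Consonants: 3
Ratio = 2/3
= 0.67


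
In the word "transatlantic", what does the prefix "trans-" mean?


Prefix: trans-
Example: transatlantic (trans- + atlantic)
Meaning = across


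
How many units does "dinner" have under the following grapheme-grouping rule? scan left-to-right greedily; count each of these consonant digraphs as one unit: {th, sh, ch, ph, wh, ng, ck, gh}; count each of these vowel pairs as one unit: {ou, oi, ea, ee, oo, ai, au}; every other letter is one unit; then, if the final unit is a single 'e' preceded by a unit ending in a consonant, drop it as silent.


Word: "dinner" (6 letters)
Left-to-right scan:
  1. 'd' (letter)
  2. 'i' (letter)
  3. 'n' (letter)
  4. 'n' (letter)
  5. 'e' (letter)
  6. 'r' (letter)
Units from scan: 6
Sound units = 6 units


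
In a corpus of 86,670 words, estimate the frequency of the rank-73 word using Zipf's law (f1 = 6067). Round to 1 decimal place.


Zipf's law: f(r) = f(1) / r
f(1) = 6067
f(73) = 6067 / 73
= 83.1 occurrences


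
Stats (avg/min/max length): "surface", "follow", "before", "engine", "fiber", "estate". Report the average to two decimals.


Lengths: "surface"=7, "follow"=6, "before"=6, "engine"=6, "fiber"=5, "estate"=6
Sum = 36, Count = 6
Average = 36/6 = 6.00
= avg=6.00, min=5, max=7


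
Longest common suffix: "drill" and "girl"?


Word 1: "drill"
Word 2: "girl"
Comparing from end:
  Pos -1: 'l' == 'l'
  Pos -2: 'l' != 'r' (stop)
LCS = "l" (length 1)


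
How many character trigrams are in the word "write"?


Word: "write" (length 5)
Number of 3-grams = length - 3 + 1 = 5 - 3 + 1
= 3


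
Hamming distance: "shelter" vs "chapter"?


Comparing character by character (same length = 7):
  Pos 0: 's' vs 'c' !=
  Pos 1: 'h' vs 'h' =
  Pos 2: 'e' vs 'a' !=
  Pos 3: 'l' vs 'p' !=
  Pos 4: 't' vs 't' =
  Pos 5: 'e' vs 'e' =
  Pos 6: 'r' vs 'r' =
Hamming distance = 3


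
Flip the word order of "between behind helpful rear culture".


Original: "between behind helpful rear culture"
Words (1..n): between | behind | helpful | rear | culture
Reversed (n..1): culture | rear | helpful | behind | between
Result = "culture rear helpful behind between"


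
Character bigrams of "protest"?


Word: "protest" (length 7)
Number of bigrams = 7 - 2 + 1 = 6
  Position 0: "pr"
  Position 1: "ro"
  Position 2: "ot"
  Position 3: "te"
  Position 4: "es"
  Position 5: "st"
Bigrams = "pr", "ro", "ot", "te", "es", "st"


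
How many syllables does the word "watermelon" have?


Word: "watermelon"
Syllable breakdown: wa | ter | mel | on
Counting: 4 parts
= 4 syllables


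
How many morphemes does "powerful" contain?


Word: "powerful"
Morphemes: power + -ful
Each morpheme carries meaning
= 2 morphemes


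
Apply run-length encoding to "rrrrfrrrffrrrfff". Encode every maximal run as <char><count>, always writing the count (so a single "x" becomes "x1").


String: "rrrrfrrrffrrrfff"
Scanning for consecutive runs:
  'r' x 4
  'f' x 1
  'r' x 3
  'f' x 2
  'r' x 3
  'f' x 3
RLE = "r4f1r3f2r3f3"


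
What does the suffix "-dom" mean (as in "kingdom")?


Suffix: -dom
Example: kingdom = king + -dom
Meaning = state / realm


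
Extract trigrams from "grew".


Word: "grew" (length 4)
Number of trigrams = 4 - 3 + 1 = 2
  Position 0: "gre"
  Position 1: "rew"
Trigrams = "gre", "rew"


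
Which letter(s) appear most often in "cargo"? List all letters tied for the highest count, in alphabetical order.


Word: "cargo"
Letter counts:
  'a': 1
  'c': 1
  'g': 1
  'o': 1
  'r': 1
Maximum count = 1
Most frequent = 'a', 'c', 'g', 'o', 'r' (1 time each)


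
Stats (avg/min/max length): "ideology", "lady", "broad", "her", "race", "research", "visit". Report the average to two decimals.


Lengths: "ideology"=8, "lady"=4, "broad"=5, "her"=3, "race"=4, "research"=8, "visit"=5
Sum = 37, Count = 7
Average = 37/7 = 5.29
= avg=5.29, min=3, max=8


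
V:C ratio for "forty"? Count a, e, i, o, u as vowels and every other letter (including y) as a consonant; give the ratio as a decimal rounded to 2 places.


Word: "forty"
Vowels (a,e,i,o,u): 1
Consonants: 4
Ratio = 1/4
= 0.25


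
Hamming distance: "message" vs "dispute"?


Comparing character by character (same length = 7):
  Pos 0: 'm' vs 'd' !=
  Pos 1: 'e' vs 'i' !=
  Pos 2: 's' vs 's' =
  Pos 3: 's' vs 'p' !=
  Pos 4: 'a' vs 'u' !=
  Pos 5: 'g' vs 't' !=
  Pos 6: 'e' vs 'e' =
Hamming distance = 5
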